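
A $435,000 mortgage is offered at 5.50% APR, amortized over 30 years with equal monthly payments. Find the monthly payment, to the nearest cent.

$2,469.88

At 5.50% the monthly rate is 0.0045833, so the payment is 435,000 × 0.0045833 / (1 − 1.0045833^−360) = $2,469.88.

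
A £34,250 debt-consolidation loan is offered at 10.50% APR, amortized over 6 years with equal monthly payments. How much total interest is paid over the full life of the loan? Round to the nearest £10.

£12,060

At 10.50% the monthly rate is 0.0087500, so the payment is 34,250 × 0.0087500 / (1 − 1.0087500^−72) = £643.18.
Total paid = 72 × £643.18 = £46,308.96; interest = £46,308.96 − £34,250 = £12,058.96.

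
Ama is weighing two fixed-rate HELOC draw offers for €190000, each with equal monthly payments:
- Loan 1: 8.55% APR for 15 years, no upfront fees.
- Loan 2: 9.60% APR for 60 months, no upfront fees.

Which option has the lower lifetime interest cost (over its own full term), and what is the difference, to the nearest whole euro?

Loan 2 by €97,805

Loan 1: at 8.55% the monthly rate is 0.0071250, so the payment is 190,000 × 0.0071250 / (1 − 1.0071250^−180) = €1,876.58.
Total interest on Loan 1 = 180 × €1,876.58 − €190,000 = €147,784.40.
Loan 2: at 9.60% the monthly rate is 0.0080000, so the payment is 190,000 × 0.0080000 / (1 − 1.0080000^−60) = €3,999.65.
Total interest on Loan 2 = 60 × €3,999.65 − €190,000 = €49,979.00.
Loan 2 is lower by €97,805.40.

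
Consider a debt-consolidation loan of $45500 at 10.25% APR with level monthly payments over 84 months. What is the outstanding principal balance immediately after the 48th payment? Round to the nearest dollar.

$23,506

With monthly rate i = 10.25%/12 = 0.0085417, the balance after k of n payments is P · [(1+i)^n − (1+i)^k] / [(1+i)^n − 1].
(1+0.0085417)^84 = 2.04306885 and (1+0.0085417)^48 = 1.50419650, so the balance is 45,500 × (2.04306885 − 1.50419650) / (2.04306885 − 1) = $23,506.30.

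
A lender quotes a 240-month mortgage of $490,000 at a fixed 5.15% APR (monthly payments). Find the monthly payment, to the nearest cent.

Monthly rate = 5.15%/12 = 0.0042917; payment = 490,000 × 0.0042917 / (1 − (1+0.0042917)^−240) = $3,274.52.

$3,274.52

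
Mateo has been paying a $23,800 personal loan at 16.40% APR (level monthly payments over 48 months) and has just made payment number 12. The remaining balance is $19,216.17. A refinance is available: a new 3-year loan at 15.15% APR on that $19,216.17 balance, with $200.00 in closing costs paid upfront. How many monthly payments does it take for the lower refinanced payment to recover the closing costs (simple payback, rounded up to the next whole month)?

Current payment = 23,800 × 16.4%/12 / (1 − (1+0.0136667)^−48) = $679.38.
Refinanced payment = 19,216.17 × 0.0126250 / (1 − (1+0.0126250)^−36) = $667.55.
Monthly savings = $679.38 − $667.55 = $11.83.
Break-even = $200.00 / $11.83 = 16.91 → 17 months.

17 months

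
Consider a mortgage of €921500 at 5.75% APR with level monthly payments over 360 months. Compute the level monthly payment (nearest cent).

Monthly rate = 5.75%/12 = 0.0047917; payment = 921,500 × 0.0047917 / (1 − (1+0.0047917)^−360) = €5,377.62.

€5,377.62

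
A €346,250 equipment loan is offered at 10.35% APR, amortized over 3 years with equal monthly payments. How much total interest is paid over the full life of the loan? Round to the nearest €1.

At 10.35% the monthly rate is 0.0086250, so the payment is 346,250 × 0.0086250 / (1 − 1.0086250^−36) = €11,229.50.
Total paid = 36 × €11,229.50 = €404,262.00; interest = €404,262.00 − €346,250 = €58,012.00.

€58,012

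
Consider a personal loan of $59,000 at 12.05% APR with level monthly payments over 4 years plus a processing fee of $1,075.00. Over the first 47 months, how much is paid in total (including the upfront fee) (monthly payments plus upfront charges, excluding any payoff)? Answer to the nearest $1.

At 12.05% the monthly rate is 0.0100417, so the payment is 59,000 × 0.0100417 / (1 − 1.0100417^−48) = $1,555.15.
Total outlay = 47 × $1,555.15 + $1,075.00 = $74,167.05.

$74,167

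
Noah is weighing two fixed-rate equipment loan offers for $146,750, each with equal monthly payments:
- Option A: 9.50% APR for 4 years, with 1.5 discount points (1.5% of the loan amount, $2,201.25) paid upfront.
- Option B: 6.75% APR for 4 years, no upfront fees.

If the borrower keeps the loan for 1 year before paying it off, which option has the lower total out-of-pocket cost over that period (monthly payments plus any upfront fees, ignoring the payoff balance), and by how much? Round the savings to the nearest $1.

Option A: monthly rate = 9.5%/12 = 0.0079167; payment = 146,750 × 0.0079167 / (1 − (1+0.0079167)^−48) = $3,686.82.
Option B: monthly rate = 6.75%/12 = 0.0056250; payment = 146,750 × 0.0056250 / (1 − (1+0.0056250)^−48) = $3,497.12.
Over 12 months: Option A costs 12 × $3,686.82 + $2,201.25 = $46,443.09; Option B costs 12 × $3,497.12 = $41,965.44.
Option B is cheaper by $46,443.09 − $41,965.44 = $4,477.65.

Option B by $4,478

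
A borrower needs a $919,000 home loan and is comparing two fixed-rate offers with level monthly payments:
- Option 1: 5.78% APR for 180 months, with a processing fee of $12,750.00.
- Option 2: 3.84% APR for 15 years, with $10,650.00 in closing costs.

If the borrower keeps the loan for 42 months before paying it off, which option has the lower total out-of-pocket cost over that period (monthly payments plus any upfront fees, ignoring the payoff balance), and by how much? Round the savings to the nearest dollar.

Option 2 by $40,822

Option 1: at 5.78% the monthly rate is 0.0048167, so the payment is 919,000 × 0.0048167 / (1 − 1.0048167^−180) = $7,646.24.
Option 2: at 3.84% the monthly rate is 0.0032000, so the payment is 919,000 × 0.0032000 / (1 − 1.0032000^−180) = $6,724.28.
Over 42 months: Option 1 costs 42 × $7,646.24 + $12,750.00 = $333,892.08; Option 2 costs 42 × $6,724.28 + $10,650.00 = $293,069.76.
Option 2 is cheaper by $333,892.08 − $293,069.76 = $40,822.32.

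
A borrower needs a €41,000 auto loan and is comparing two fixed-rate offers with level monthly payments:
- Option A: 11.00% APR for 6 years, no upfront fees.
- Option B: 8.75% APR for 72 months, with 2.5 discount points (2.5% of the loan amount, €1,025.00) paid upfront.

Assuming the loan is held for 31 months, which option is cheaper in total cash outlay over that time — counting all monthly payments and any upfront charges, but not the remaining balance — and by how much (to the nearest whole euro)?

Option B by €414

Option A: monthly rate = 11%/12 = 0.0091667; payment = 41,000 × 0.0091667 / (1 − (1+0.0091667)^−72) = €780.40.
Option B: at 8.75% the monthly rate is 0.0072917, so the payment is 41,000 × 0.0072917 / (1 − 1.0072917^−72) = €733.97.
Over 31 months: Option A costs 31 × €780.40 = €24,192.40; Option B costs 31 × €733.97 + €1,025.00 = €23,778.07.
Option B is cheaper by €24,192.40 − €23,778.07 = €414.33.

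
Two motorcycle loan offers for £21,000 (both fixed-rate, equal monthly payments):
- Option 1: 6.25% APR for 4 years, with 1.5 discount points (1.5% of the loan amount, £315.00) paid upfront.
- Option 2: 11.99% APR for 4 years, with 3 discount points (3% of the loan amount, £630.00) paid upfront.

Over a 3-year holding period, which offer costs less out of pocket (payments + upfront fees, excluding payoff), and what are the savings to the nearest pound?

Option 1 by £2,378

Option 1: monthly rate = 6.25%/12 = 0.0052083; payment = 21,000 × 0.0052083 / (1 − (1+0.0052083)^−48) = £495.60.
Option 2: at 11.99% the monthly rate is 0.0099917, so the payment is 21,000 × 0.0099917 / (1 − 1.0099917^−48) = £552.91.
Over 36 months: Option 1 costs 36 × £495.60 + £315.00 = £18,156.60; Option 2 costs 36 × £552.91 + £630.00 = £20,534.76.
Option 1 is cheaper by £20,534.76 − £18,156.60 = £2,378.16.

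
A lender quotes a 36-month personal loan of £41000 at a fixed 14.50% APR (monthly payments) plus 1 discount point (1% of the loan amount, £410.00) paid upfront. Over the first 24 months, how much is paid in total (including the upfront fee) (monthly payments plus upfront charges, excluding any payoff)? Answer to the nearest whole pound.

£34,280

Monthly rate = 14.5%/12 = 0.0120833; payment = 41,000 × 0.0120833 / (1 − (1+0.0120833)^−36) = £1,411.26.
Total outlay = 24 × £1,411.26 + £410.00 = £34,280.24.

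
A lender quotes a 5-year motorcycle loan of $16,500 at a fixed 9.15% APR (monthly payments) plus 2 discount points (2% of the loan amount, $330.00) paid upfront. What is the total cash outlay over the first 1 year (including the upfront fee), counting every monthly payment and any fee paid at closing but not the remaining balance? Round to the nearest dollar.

Monthly rate = 9.15%/12 = 0.0076250; payment = 16,500 × 0.0076250 / (1 − (1+0.0076250)^−60) = $343.72.
Total outlay = 12 × $343.72 + $330.00 = $4,454.64.

$4,455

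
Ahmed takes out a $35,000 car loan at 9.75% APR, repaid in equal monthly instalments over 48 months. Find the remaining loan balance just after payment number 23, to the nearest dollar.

With monthly rate i = 9.75%/12 = 0.0081250, the balance after k of n payments is P · [(1+i)^n − (1+i)^k] / [(1+i)^n − 1].
(1+0.0081250)^48 = 1.47465513 and (1+0.0081250)^23 = 1.20456669, so the balance is 35,000 × (1.47465513 − 1.20456669) / (1.47465513 − 1) = $19,915.71.

$19,916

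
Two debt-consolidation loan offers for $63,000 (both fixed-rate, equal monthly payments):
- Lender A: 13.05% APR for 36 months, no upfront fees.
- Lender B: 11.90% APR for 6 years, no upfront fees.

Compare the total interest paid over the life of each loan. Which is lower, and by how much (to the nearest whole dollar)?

Lender A: monthly rate = 13.05%/12 = 0.0108750; payment = 63,000 × 0.0108750 / (1 − (1+0.0108750)^−36) = $2,124.24.
Total interest on Lender A = 36 × $2,124.24 − $63,000 = $13,472.64.
Lender B: monthly rate = 11.9%/12 = 0.0099167; payment = 63,000 × 0.0099167 / (1 − (1+0.0099167)^−72) = $1,228.39.
Total interest on Lender B = 72 × $1,228.39 − $63,000 = $25,444.08.
Lender A is lower by $11,971.44.

Lender A by $11,971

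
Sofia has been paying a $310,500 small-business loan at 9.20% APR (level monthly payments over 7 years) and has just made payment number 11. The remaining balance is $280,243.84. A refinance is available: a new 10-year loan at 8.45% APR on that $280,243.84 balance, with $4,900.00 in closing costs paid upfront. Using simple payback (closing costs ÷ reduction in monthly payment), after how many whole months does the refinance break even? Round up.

4 months

Current payment = 310,500 × 9.2%/12 / (1 − (1+0.0076667)^−84) = $5,027.23.
Refinanced payment = 280,243.84 × 0.0070417 / (1 − (1+0.0070417)^−120) = $3,467.13.
Monthly savings = $5,027.23 − $3,467.13 = $1,560.10.
Break-even = $4,900.00 / $1,560.10 = 3.14 → 4 months.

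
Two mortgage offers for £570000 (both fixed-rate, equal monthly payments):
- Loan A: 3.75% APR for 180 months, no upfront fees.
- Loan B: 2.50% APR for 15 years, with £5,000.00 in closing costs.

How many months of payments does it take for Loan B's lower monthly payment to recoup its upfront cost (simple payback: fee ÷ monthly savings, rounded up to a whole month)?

Loan A: at 3.75% the monthly rate is 0.0031250, so the payment is 570,000 × 0.0031250 / (1 − 1.0031250^−180) = £4,145.17.
Loan B: at 2.50% the monthly rate is 0.0020833, so the payment is 570,000 × 0.0020833 / (1 − 1.0020833^−180) = £3,800.70.
Monthly savings = £4,145.17 − £3,800.70 = £344.47.
Break-even = £5,000.00 / £344.47 = 14.52 → 15 months.

15 months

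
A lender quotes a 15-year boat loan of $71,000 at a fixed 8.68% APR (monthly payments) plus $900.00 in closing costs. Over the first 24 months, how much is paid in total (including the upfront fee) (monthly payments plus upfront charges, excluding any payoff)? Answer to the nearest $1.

$17,860

At 8.68% the monthly rate is 0.0072333, so the payment is 71,000 × 0.0072333 / (1 − 1.0072333^−180) = $706.68.
Total outlay = 24 × $706.68 + $900.00 = $17,860.32.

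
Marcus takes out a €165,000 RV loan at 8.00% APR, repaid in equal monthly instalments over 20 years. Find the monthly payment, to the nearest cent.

At 8.00% the monthly rate is 0.0066667, so the payment is 165,000 × 0.0066667 / (1 − 1.0066667^−240) = €1,380.13.

€1,380.13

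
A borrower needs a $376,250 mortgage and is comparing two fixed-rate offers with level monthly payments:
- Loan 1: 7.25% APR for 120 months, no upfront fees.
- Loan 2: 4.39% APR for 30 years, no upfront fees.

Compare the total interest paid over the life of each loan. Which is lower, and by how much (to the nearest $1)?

Loan 1 by $147,415

Loan 1: monthly rate = 7.25%/12 = 0.0060417; payment = 376,250 × 0.0060417 / (1 − (1+0.0060417)^−120) = $4,417.21.
Total interest on Loan 1 = 120 × $4,417.21 − $376,250 = $153,815.20.
Loan 2: monthly rate = 4.39%/12 = 0.0036583; payment = 376,250 × 0.0036583 / (1 − (1+0.0036583)^−360) = $1,881.89.
Total interest on Loan 2 = 360 × $1,881.89 − $376,250 = $301,230.40.
Loan 1 is lower by $147,415.20.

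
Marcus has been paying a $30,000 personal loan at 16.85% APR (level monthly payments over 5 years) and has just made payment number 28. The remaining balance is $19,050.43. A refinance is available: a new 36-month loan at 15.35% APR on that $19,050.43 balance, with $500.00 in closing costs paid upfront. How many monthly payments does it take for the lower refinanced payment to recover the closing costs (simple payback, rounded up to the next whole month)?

7 months

Current payment = 30,000 × 16.85%/12 / (1 − (1+0.0140417)^−60) = $743.16.
Refinanced payment = 19,050.43 × 0.0127917 / (1 − (1+0.0127917)^−36) = $663.66.
Monthly savings = $743.16 − $663.66 = $79.50.
Break-even = $500.00 / $79.50 = 6.29 → 7 months.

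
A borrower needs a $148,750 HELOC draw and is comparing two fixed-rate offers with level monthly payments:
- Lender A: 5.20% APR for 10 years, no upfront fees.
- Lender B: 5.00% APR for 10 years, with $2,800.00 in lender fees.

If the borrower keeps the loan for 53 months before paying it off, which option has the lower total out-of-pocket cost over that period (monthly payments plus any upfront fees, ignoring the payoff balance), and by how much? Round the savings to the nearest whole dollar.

Lender A by $2,027

Lender A: at 5.20% the monthly rate is 0.0043333, so the payment is 148,750 × 0.0043333 / (1 − 1.0043333^−120) = $1,592.31.
Lender B: monthly rate = 5%/12 = 0.0041667; payment = 148,750 × 0.0041667 / (1 − (1+0.0041667)^−120) = $1,577.72.
Over 53 months: Lender A costs 53 × $1,592.31 = $84,392.43; Lender B costs 53 × $1,577.72 + $2,800.00 = $86,419.16.
Lender A is cheaper by $86,419.16 − $84,392.43 = $2,026.73.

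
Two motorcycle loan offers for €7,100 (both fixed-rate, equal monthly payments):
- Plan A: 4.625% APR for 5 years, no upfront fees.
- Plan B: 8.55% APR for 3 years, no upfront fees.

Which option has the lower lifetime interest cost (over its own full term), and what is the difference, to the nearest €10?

Plan A by €110

Plan A: at 4.625% the monthly rate is 0.0038542, so the payment is 7,100 × 0.0038542 / (1 − 1.0038542^−60) = €132.77.
Total interest on Plan A = 60 × €132.77 − €7,100 = €866.20.
Plan B: monthly rate = 8.55%/12 = 0.0071250; payment = 7,100 × 0.0071250 / (1 − (1+0.0071250)^−36) = €224.29.
Total interest on Plan B = 36 × €224.29 − €7,100 = €974.44.
Plan A is lower by €108.24.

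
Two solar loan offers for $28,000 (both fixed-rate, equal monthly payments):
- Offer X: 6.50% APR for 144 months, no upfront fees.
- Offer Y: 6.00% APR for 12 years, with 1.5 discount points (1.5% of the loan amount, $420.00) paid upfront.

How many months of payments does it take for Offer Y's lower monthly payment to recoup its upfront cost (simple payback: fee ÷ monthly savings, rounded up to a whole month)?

Offer X: at 6.50% the monthly rate is 0.0054167, so the payment is 28,000 × 0.0054167 / (1 − 1.0054167^−144) = $280.54.
Offer Y: at 6.00% the monthly rate is 0.0050000, so the payment is 28,000 × 0.0050000 / (1 − 1.0050000^−144) = $273.24.
Monthly savings = $280.54 − $273.24 = $7.30.
Break-even = $420.00 / $7.30 = 57.53 → 58 months.

58 months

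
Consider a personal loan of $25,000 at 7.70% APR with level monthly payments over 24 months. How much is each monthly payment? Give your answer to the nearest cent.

Monthly rate = 7.7%/12 = 0.0064167; payment = 25,000 × 0.0064167 / (1 − (1+0.0064167)^−24) = $1,127.26.

$1,127.26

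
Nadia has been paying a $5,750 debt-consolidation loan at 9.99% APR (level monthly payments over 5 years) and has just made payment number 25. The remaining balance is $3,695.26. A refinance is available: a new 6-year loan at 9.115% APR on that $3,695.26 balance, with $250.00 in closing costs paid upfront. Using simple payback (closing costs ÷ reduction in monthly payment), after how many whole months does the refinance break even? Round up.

Current payment = 5,750 × 9.99%/12 / (1 − (1+0.0083250)^−60) = $122.14.
Refinanced payment = 3,695.26 × 0.0075958 / (1 − (1+0.0075958)^−72) = $66.82.
Monthly savings = $122.14 − $66.82 = $55.32.
Break-even = $250.00 / $55.32 = 4.52 → 5 months.

5 months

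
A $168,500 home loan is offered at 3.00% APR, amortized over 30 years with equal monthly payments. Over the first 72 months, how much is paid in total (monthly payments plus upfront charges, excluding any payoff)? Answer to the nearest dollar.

Monthly rate = 3%/12 = 0.0025000; payment = 168,500 × 0.0025000 / (1 − (1+0.0025000)^−360) = $710.40.
Total outlay = 72 × $710.40 = $51,148.80.

$51,149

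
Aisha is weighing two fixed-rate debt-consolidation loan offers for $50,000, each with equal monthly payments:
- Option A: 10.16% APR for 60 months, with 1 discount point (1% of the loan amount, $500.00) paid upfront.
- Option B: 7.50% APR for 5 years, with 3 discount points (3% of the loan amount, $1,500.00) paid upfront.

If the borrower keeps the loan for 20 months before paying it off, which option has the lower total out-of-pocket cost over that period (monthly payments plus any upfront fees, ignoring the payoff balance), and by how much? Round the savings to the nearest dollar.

Option B by $288

Option A: at 10.16% the monthly rate is 0.0084667, so the payment is 50,000 × 0.0084667 / (1 − 1.0084667^−60) = $1,066.29.
Option B: monthly rate = 7.5%/12 = 0.0062500; payment = 50,000 × 0.0062500 / (1 − (1+0.0062500)^−60) = $1,001.90.
Over 20 months: Option A costs 20 × $1,066.29 + $500.00 = $21,825.80; Option B costs 20 × $1,001.90 + $1,500.00 = $21,538.00.
Option B is cheaper by $21,825.80 − $21,538.00 = $287.80.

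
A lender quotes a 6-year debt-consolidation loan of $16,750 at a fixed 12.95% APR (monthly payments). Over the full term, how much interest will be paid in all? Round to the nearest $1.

At 12.95% the monthly rate is 0.0107917, so the payment is 16,750 × 0.0107917 / (1 − 1.0107917^−72) = $335.80.
Total paid = 72 × $335.80 = $24,177.60; interest = $24,177.60 − $16,750 = $7,427.60.

$7,428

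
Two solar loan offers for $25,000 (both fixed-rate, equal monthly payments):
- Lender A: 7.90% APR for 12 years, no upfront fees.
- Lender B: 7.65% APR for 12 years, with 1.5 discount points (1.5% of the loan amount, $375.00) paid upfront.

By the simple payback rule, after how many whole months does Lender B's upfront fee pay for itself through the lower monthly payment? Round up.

111 months

Lender A: at 7.90% the monthly rate is 0.0065833, so the payment is 25,000 × 0.0065833 / (1 − 1.0065833^−144) = $269.24.
Lender B: monthly rate = 7.65%/12 = 0.0063750; payment = 25,000 × 0.0063750 / (1 − (1+0.0063750)^−144) = $265.84.
Monthly savings = $269.24 − $265.84 = $3.40.
Break-even = $375.00 / $3.40 = 110.29 → 111 months.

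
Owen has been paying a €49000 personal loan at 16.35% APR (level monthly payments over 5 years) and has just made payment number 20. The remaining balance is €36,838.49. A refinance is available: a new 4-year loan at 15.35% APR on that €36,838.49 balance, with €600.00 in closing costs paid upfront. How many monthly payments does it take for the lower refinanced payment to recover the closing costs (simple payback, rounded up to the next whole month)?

4 months

Current payment = 49,000 × 16.35%/12 / (1 − (1+0.0136250)^−60) = €1,200.72.
Refinanced payment = 36,838.49 × 0.0127917 / (1 − (1+0.0127917)^−48) = €1,031.79.
Monthly savings = €1,200.72 − €1,031.79 = €168.93.
Break-even = €600.00 / €168.93 = 3.55 → 4 months.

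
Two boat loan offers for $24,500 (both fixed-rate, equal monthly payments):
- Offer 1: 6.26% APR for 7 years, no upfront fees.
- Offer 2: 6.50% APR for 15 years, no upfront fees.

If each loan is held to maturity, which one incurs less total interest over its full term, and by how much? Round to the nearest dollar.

Offer 1: monthly rate = 6.26%/12 = 0.0052167; payment = 24,500 × 0.0052167 / (1 − (1+0.0052167)^−84) = $360.97.
Total interest on Offer 1 = 84 × $360.97 − $24,500 = $5,821.48.
Offer 2: at 6.50% the monthly rate is 0.0054167, so the payment is 24,500 × 0.0054167 / (1 − 1.0054167^−180) = $213.42.
Total interest on Offer 2 = 180 × $213.42 − $24,500 = $13,915.60.
Offer 1 is lower by $8,094.12.

Offer 1 by $8,094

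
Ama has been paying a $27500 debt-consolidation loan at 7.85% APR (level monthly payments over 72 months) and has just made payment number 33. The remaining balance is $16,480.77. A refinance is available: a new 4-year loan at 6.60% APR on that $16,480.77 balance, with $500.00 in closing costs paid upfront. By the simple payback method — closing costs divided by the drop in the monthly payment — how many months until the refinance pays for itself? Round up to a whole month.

Current payment = 27,500 × 7.85%/12 / (1 − (1+0.0065417)^−72) = $480.15.
Refinanced payment = 16,480.77 × 0.0055000 / (1 − (1+0.0055000)^−48) = $391.60.
Monthly savings = $480.15 − $391.60 = $88.55.
Break-even = $500.00 / $88.55 = 5.65 → 6 months.

6 months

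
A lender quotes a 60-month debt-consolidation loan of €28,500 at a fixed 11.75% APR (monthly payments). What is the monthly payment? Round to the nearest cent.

At 11.75% the monthly rate is 0.0097917, so the payment is 28,500 × 0.0097917 / (1 − 1.0097917^−60) = €630.37.

€630.37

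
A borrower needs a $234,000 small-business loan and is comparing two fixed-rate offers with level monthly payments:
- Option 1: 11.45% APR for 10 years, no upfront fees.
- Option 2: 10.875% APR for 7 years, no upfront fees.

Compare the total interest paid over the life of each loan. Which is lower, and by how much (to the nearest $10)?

Option 1: monthly rate = 11.45%/12 = 0.0095417; payment = 234,000 × 0.0095417 / (1 − (1+0.0095417)^−120) = $3,283.24.
Total interest on Option 1 = 120 × $3,283.24 − $234,000 = $159,988.80.
Option 2: at 10.875% the monthly rate is 0.0090625, so the payment is 234,000 × 0.0090625 / (1 − 1.0090625^−84) = $3,991.29.
Total interest on Option 2 = 84 × $3,991.29 − $234,000 = $101,268.36.
Option 2 is lower by $58,720.44.

Option 2 by $58,720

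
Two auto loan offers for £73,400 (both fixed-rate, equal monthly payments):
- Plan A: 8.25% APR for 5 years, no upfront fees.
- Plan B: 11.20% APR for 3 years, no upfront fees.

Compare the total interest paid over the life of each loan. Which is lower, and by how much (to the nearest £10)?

Plan B by £3,070

Plan A: monthly rate = 8.25%/12 = 0.0068750; payment = 73,400 × 0.0068750 / (1 − (1+0.0068750)^−60) = £1,497.08.
Total interest on Plan A = 60 × £1,497.08 − £73,400 = £16,424.80.
Plan B: monthly rate = 11.2%/12 = 0.0093333; payment = 73,400 × 0.0093333 / (1 − (1+0.0093333)^−36) = £2,409.98.
Total interest on Plan B = 36 × £2,409.98 − £73,400 = £13,359.28.
Plan B is lower by £3,065.52.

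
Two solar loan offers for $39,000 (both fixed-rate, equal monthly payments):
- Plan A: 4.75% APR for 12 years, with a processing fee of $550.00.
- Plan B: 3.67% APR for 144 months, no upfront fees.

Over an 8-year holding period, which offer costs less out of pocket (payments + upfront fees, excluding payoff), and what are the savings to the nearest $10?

Plan A: at 4.75% the monthly rate is 0.0039583, so the payment is 39,000 × 0.0039583 / (1 − 1.0039583^−144) = $355.84.
Plan B: at 3.67% the monthly rate is 0.0030583, so the payment is 39,000 × 0.0030583 / (1 − 1.0030583^−144) = $335.24.
Over 96 months: Plan A costs 96 × $355.84 + $550.00 = $34,710.64; Plan B costs 96 × $335.24 = $32,183.04.
Plan B is cheaper by $34,710.64 − $32,183.04 = $2,527.60.

Plan B by $2,530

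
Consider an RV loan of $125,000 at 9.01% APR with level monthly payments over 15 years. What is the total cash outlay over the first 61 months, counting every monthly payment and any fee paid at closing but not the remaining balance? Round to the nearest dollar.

At 9.01% the monthly rate is 0.0075083, so the payment is 125,000 × 0.0075083 / (1 − 1.0075083^−180) = $1,268.58.
Total outlay = 61 × $1,268.58 = $77,383.38.

$77,383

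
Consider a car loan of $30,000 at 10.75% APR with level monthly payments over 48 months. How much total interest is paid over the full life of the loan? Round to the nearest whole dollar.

$7,043

At 10.75% the monthly rate is 0.0089583, so the payment is 30,000 × 0.0089583 / (1 − 1.0089583^−48) = $771.73.
Total paid = 48 × $771.73 = $37,043.04; interest = $37,043.04 − $30,000 = $7,043.04.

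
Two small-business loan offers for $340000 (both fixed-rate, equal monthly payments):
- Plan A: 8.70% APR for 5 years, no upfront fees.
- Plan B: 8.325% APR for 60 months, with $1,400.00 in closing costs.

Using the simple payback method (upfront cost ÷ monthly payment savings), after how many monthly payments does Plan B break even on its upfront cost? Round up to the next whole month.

Plan A: at 8.70% the monthly rate is 0.0072500, so the payment is 340,000 × 0.0072500 / (1 − 1.0072500^−60) = $7,008.44.
Plan B: monthly rate = 8.325%/12 = 0.0069375; payment = 340,000 × 0.0069375 / (1 − (1+0.0069375)^−60) = $6,946.98.
Monthly savings = $7,008.44 − $6,946.98 = $61.46.
Break-even = $1,400.00 / $61.46 = 22.78 → 23 months.

23 months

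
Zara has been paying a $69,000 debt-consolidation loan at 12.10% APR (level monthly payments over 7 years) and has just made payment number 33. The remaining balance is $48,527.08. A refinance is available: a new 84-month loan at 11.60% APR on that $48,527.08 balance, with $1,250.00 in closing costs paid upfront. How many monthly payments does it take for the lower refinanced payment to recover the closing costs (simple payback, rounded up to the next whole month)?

Current payment = 69,000 × 12.1%/12 / (1 − (1+0.0100833)^−84) = $1,221.73.
Refinanced payment = 48,527.08 × 0.0096667 / (1 − (1+0.0096667)^−84) = $846.29.
Monthly savings = $1,221.73 − $846.29 = $375.44.
Break-even = $1,250.00 / $375.44 = 3.33 → 4 months.

4 months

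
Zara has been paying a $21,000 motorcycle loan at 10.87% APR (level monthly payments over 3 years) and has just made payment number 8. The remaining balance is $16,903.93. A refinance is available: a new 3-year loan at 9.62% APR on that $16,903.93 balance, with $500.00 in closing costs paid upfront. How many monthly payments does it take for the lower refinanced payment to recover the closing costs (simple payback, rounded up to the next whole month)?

Current payment = 21,000 × 10.87%/12 / (1 − (1+0.0090583)^−36) = $686.22.
Refinanced payment = 16,903.93 × 0.0080167 / (1 − (1+0.0080167)^−36) = $542.43.
Monthly savings = $686.22 − $542.43 = $143.79.
Break-even = $500.00 / $143.79 = 3.48 → 4 months.

4 months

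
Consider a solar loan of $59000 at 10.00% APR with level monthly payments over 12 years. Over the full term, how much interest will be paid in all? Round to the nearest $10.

At 10.00% the monthly rate is 0.0083333, so the payment is 59,000 × 0.0083333 / (1 − 1.0083333^−144) = $705.10.
Total paid = 144 × $705.10 = $101,534.40; interest = $101,534.40 − $59,000 = $42,534.40.

$42,530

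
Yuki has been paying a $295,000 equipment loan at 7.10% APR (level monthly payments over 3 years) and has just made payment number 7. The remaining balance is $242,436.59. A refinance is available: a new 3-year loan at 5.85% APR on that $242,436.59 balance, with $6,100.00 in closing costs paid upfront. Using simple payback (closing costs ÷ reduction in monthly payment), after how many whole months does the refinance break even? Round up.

Current payment = 295,000 × 7.1%/12 / (1 − (1+0.0059167)^−36) = $9,122.24.
Refinanced payment = 242,436.59 × 0.0048750 / (1 − (1+0.0048750)^−36) = $7,358.92.
Monthly savings = $9,122.24 − $7,358.92 = $1,763.32.
Break-even = $6,100.00 / $1,763.32 = 3.46 → 4 months.

4 months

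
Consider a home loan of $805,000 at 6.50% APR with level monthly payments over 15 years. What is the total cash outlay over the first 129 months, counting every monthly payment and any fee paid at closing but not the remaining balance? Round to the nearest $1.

$904,601

At 6.50% the monthly rate is 0.0054167, so the payment is 805,000 × 0.0054167 / (1 − 1.0054167^−180) = $7,012.41.
Total outlay = 129 × $7,012.41 = $904,600.89.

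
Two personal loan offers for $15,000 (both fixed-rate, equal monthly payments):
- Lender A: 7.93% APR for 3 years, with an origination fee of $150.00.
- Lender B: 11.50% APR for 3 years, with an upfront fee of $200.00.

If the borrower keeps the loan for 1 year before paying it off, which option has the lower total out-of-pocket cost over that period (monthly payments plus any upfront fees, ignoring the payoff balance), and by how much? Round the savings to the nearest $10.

Lender A: monthly rate = 7.93%/12 = 0.0066083; payment = 15,000 × 0.0066083 / (1 − (1+0.0066083)^−36) = $469.56.
Lender B: monthly rate = 11.5%/12 = 0.0095833; payment = 15,000 × 0.0095833 / (1 − (1+0.0095833)^−36) = $494.64.
Over 12 months: Lender A costs 12 × $469.56 + $150.00 = $5,784.72; Lender B costs 12 × $494.64 + $200.00 = $6,135.68.
Lender A is cheaper by $6,135.68 − $5,784.72 = $350.96.

Lender A by $350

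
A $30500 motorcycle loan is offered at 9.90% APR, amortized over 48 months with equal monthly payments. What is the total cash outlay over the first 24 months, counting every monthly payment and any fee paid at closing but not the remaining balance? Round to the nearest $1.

$18,530

At 9.90% the monthly rate is 0.0082500, so the payment is 30,500 × 0.0082500 / (1 − 1.0082500^−48) = $772.09.
Total outlay = 24 × $772.09 = $18,530.16.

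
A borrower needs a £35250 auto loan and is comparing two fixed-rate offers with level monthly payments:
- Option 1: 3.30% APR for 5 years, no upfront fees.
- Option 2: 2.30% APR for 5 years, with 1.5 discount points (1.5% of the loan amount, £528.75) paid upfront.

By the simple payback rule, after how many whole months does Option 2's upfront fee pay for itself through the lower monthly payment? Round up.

34 months

Option 1: monthly rate = 3.3%/12 = 0.0027500; payment = 35,250 × 0.0027500 / (1 − (1+0.0027500)^−60) = £638.11.
Option 2: at 2.30% the monthly rate is 0.0019167, so the payment is 35,250 × 0.0019167 / (1 − 1.0019167^−60) = £622.49.
Monthly savings = £638.11 − £622.49 = £15.62.
Break-even = £528.75 / £15.62 = 33.85 → 34 months.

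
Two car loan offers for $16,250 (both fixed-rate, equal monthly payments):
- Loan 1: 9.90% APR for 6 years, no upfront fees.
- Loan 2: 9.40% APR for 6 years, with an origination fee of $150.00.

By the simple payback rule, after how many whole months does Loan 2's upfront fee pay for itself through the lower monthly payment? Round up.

37 months

Loan 1: at 9.90% the monthly rate is 0.0082500, so the payment is 16,250 × 0.0082500 / (1 − 1.0082500^−72) = $300.23.
Loan 2: monthly rate = 9.4%/12 = 0.0078333; payment = 16,250 × 0.0078333 / (1 − (1+0.0078333)^−72) = $296.15.
Monthly savings = $300.23 − $296.15 = $4.08.
Break-even = $150.00 / $4.08 = 36.76 → 37 months.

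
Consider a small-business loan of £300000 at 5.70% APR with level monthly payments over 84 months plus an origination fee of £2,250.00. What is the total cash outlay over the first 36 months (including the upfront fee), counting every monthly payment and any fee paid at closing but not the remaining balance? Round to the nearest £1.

£158,474

At 5.70% the monthly rate is 0.0047500, so the payment is 300,000 × 0.0047500 / (1 − 1.0047500^−84) = £4,339.55.
Total outlay = 36 × £4,339.55 + £2,250.00 = £158,473.80.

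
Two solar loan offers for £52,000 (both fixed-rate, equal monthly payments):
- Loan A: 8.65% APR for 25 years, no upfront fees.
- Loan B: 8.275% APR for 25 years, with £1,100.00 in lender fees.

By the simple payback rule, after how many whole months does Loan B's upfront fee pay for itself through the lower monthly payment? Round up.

84 months

Loan A: at 8.65% the monthly rate is 0.0072083, so the payment is 52,000 × 0.0072083 / (1 − 1.0072083^−300) = £423.99.
Loan B: monthly rate = 8.275%/12 = 0.0068958; payment = 52,000 × 0.0068958 / (1 − (1+0.0068958)^−300) = £410.86.
Monthly savings = £423.99 − £410.86 = £13.13.
Break-even = £1,100.00 / £13.13 = 83.78 → 84 months.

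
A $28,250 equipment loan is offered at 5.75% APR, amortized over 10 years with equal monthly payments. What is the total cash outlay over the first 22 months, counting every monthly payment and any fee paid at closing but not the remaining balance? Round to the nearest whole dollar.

$6,822

Monthly rate = 5.75%/12 = 0.0047917; payment = 28,250 × 0.0047917 / (1 − (1+0.0047917)^−120) = $310.10.
Total outlay = 22 × $310.10 = $6,822.20.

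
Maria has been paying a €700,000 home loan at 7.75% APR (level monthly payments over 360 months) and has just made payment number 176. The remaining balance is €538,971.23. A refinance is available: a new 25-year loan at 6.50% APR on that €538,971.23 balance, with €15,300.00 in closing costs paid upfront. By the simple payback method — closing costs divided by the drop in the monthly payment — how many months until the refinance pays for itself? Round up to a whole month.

Current payment = 700,000 × 7.75%/12 / (1 − (1+0.0064583)^−360) = €5,014.89.
Refinanced payment = 538,971.23 × 0.0054167 / (1 − (1+0.0054167)^−300) = €3,639.17.
Monthly savings = €5,014.89 − €3,639.17 = €1,375.72.
Break-even = €15,300.00 / €1,375.72 = 11.12 → 12 months.

12 months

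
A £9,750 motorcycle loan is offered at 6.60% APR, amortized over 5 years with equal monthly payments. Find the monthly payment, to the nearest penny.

Monthly rate = 6.6%/12 = 0.0055000; payment = 9,750 × 0.0055000 / (1 − (1+0.0055000)^−60) = £191.23.

£191.23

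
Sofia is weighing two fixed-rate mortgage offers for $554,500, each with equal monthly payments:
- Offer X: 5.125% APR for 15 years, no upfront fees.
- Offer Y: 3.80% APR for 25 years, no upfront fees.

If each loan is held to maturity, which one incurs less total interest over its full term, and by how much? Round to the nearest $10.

Offer X: monthly rate = 5.125%/12 = 0.0042708; payment = 554,500 × 0.0042708 / (1 − (1+0.0042708)^−180) = $4,421.14.
Total interest on Offer X = 180 × $4,421.14 − $554,500 = $241,305.20.
Offer Y: monthly rate = 3.8%/12 = 0.0031667; payment = 554,500 × 0.0031667 / (1 − (1+0.0031667)^−300) = $2,865.97.
Total interest on Offer Y = 300 × $2,865.97 − $554,500 = $305,291.00.
Offer X is lower by $63,985.80.

Offer X by $63,990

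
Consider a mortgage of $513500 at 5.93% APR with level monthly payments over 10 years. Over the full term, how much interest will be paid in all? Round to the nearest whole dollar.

Monthly rate = 5.93%/12 = 0.0049417; payment = 513,500 × 0.0049417 / (1 − (1+0.0049417)^−120) = $5,682.87.
Total paid = 120 × $5,682.87 = $681,944.40; interest = $681,944.40 − $513,500 = $168,444.40.

$168,444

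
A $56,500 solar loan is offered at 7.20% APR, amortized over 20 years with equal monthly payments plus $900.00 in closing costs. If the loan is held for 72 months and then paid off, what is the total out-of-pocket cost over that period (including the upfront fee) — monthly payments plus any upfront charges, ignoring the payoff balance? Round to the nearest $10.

$32,930

At 7.20% the monthly rate is 0.0060000, so the payment is 56,500 × 0.0060000 / (1 − 1.0060000^−240) = $444.85.
Total outlay = 72 × $444.85 + $900.00 = $32,929.20.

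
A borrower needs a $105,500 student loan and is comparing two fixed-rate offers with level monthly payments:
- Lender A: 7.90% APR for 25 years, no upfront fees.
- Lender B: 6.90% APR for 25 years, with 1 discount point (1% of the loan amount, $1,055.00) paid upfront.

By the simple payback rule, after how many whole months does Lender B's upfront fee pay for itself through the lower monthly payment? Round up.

Lender A: at 7.90% the monthly rate is 0.0065833, so the payment is 105,500 × 0.0065833 / (1 − 1.0065833^−300) = $807.29.
Lender B: at 6.90% the monthly rate is 0.0057500, so the payment is 105,500 × 0.0057500 / (1 − 1.0057500^−300) = $738.94.
Monthly savings = $807.29 − $738.94 = $68.35.
Break-even = $1,055.00 / $68.35 = 15.44 → 16 months.

16 months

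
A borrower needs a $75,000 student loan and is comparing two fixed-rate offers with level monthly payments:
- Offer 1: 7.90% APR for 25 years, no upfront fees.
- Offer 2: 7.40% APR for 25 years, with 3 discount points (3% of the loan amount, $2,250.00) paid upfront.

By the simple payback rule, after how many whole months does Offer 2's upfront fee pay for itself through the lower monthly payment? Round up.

Offer 1: monthly rate = 7.9%/12 = 0.0065833; payment = 75,000 × 0.0065833 / (1 − (1+0.0065833)^−300) = $573.90.
Offer 2: at 7.40% the monthly rate is 0.0061667, so the payment is 75,000 × 0.0061667 / (1 − 1.0061667^−300) = $549.37.
Monthly savings = $573.90 − $549.37 = $24.53.
Break-even = $2,250.00 / $24.53 = 91.72 → 92 months.

92 months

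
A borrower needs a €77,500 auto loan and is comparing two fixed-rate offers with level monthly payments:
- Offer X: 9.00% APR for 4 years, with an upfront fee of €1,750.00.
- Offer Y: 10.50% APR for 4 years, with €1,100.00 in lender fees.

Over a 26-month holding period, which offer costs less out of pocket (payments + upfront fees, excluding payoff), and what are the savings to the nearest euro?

Offer X by €797

Offer X: monthly rate = 9%/12 = 0.0075000; payment = 77,500 × 0.0075000 / (1 − (1+0.0075000)^−48) = €1,928.59.
Offer Y: monthly rate = 10.5%/12 = 0.0087500; payment = 77,500 × 0.0087500 / (1 − (1+0.0087500)^−48) = €1,984.26.
Over 26 months: Offer X costs 26 × €1,928.59 + €1,750.00 = €51,893.34; Offer Y costs 26 × €1,984.26 + €1,100.00 = €52,690.76.
Offer X is cheaper by €52,690.76 − €51,893.34 = €797.42.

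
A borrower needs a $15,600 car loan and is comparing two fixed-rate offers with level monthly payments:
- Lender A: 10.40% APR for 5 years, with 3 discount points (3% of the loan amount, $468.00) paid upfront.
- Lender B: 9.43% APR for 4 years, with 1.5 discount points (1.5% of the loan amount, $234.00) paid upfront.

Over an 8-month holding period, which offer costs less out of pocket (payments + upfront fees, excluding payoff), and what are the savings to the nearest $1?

Lender A: at 10.40% the monthly rate is 0.0086667, so the payment is 15,600 × 0.0086667 / (1 − 1.0086667^−60) = $334.53.
Lender B: monthly rate = 9.43%/12 = 0.0078583; payment = 15,600 × 0.0078583 / (1 − (1+0.0078583)^−48) = $391.40.
Over 8 months: Lender A costs 8 × $334.53 + $468.00 = $3,144.24; Lender B costs 8 × $391.40 + $234.00 = $3,365.20.
Lender A is cheaper by $3,365.20 − $3,144.24 = $220.96.

Lender A by $221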